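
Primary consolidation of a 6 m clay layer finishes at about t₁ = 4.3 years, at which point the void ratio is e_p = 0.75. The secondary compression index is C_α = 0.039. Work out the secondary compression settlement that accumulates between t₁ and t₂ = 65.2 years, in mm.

Secondary compression: S_s = C_α·H/(1+e_p)·log₁₀(t₂/t₁)
S_s = 0.039×6/(1+0.75)×log₁₀(65.2/4.3)
    = 0.1337 × 1.181 = 0.1579 m

S_s ≈ 158 mm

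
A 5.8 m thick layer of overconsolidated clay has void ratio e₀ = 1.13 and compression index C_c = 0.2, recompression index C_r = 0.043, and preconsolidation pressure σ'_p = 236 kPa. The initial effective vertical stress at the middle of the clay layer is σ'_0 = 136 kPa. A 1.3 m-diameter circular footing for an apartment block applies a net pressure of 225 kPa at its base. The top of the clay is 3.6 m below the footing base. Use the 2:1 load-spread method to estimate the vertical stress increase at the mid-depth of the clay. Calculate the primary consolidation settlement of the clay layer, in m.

Mid-depth of clay below the footing base: z = 3.6 + 5.8/2 = 6.5 m.
Stress increase at mid-clay by the 2:1 spreading method:
Δσ ≈ qD²/(D+z)² = 225×1.3²/(1.3+6.5)² = 6.25 kPa
Final effective stress: σ'_f = 136 + 6.25 = 142.25 kPa.
σ'_f = 142.25 ≤ σ'_p = 236 kPa, so the clay remains overconsolidated and only the recompression index applies:
S_c = C_r·H/(1+e₀)·log₁₀(σ'_f/σ'_0) = 0.043×5.8/2.13×log₁₀(142.25/136)
    = 0.11709 × 0.019513 = 0.002285 m

S_c ≈ 0.00228 m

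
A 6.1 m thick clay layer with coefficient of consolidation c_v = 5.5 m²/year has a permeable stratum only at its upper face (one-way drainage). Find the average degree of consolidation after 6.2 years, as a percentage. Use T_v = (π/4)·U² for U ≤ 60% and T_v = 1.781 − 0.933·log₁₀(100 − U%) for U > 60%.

U ≈ 91.6 %

Drainage path length: H_d = H = 6.1 m (single drainage).
T_v = c_v·t/H_d² = 5.5×6.2/6.1² = 0.91642.
T_v = 0.91642 corresponds to the U > 60% branch:
U = 1 − 10^((1.781 − T_v)/0.933)/100 = 0.9155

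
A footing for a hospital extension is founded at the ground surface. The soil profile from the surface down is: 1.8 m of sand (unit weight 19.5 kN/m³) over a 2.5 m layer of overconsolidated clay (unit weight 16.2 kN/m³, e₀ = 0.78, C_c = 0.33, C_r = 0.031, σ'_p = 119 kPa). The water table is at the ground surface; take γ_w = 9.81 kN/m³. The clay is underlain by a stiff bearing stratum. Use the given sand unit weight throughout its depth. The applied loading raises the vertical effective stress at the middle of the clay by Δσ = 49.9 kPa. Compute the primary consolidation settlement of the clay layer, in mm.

S_c ≈ 20.5 mm

Mid-depth of clay below the ground surface: z = 1.8 + 2.5/2 = 3.05 m.
Total vertical stress at mid-clay: σ_v = 19.5×1.8 + 16.2×1.25 = 55.35 kPa.
Pore pressure: u = 9.81×(3.05 − 0) = 29.921 kPa.
Initial effective stress: σ'_0 = σ_v − u = 55.35 − 29.921 = 25.429 kPa.
Final effective stress: σ'_f = 25.429 + 49.9 = 75.329 kPa.
σ'_f = 75.329 ≤ σ'_p = 119 kPa, so the clay remains overconsolidated and only the recompression index applies:
S_c = C_r·H/(1+e₀)·log₁₀(σ'_f/σ'_0) = 0.031×2.5/1.78×log₁₀(75.329/25.429)
    = 0.04354 × 0.47163 = 0.02053 m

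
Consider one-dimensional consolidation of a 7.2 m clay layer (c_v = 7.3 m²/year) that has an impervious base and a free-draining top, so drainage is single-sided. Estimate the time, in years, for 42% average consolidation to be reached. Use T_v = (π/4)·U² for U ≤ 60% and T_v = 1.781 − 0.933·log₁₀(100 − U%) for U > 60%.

t ≈ 0.984 years

Drainage path length: H_d = H = 7.2 m (single drainage).
U ≤ 60%: T_v = (π/4)·U² = (π/4)×0.42² = 0.13854.
t = T_v·H_d²/c_v = 0.13854×7.2²/7.3 = 0.9838 years.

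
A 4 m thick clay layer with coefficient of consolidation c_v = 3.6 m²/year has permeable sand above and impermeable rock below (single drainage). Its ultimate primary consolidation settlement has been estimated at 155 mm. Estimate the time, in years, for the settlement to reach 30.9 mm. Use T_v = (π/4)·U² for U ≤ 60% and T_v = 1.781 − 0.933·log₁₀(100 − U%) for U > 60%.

Drainage path length: H_d = H = 4 m (single drainage).
U = S(t)/S_ult = 30.9/155 = 0.1994.
U ≤ 60%: T_v = (π/4)·U² = (π/4)×0.19935² = 0.031214.
t = T_v·H_d²/c_v = 0.031214×4²/3.6 = 0.1387 years.

t ≈ 0.139 years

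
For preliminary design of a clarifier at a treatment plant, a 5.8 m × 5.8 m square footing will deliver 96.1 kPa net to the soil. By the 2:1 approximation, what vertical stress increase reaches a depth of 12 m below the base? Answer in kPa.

Δσ_z ≈ 10.2 kPa

By the 2:1 method the load spreads at 1 horizontal : 2 vertical, so at depth z the loaded area has grown by z in each plan dimension:
Δσ = qBL/((B+z)(L+z)) = 96.1×5.8×5.8/((5.8+12)(5.8+12)) = 10.203 kPa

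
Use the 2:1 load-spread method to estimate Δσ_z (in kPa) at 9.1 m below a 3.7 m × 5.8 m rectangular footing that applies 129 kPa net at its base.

By the 2:1 method the load spreads at 1 horizontal : 2 vertical, so at depth z the loaded area has grown by z in each plan dimension:
Δσ = qBL/((B+z)(L+z)) = 129×3.7×5.8/((3.7+9.1)(5.8+9.1)) = 14.515 kPa

Δσ_z ≈ 14.5 kPa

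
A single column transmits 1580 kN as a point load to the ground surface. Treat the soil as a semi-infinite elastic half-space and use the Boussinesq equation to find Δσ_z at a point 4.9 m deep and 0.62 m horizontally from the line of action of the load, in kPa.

Boussinesq vertical stress below a point load on an elastic half-space:
Δσ_z = 3P/(2πz²) · [1 + (r/z)²]^(−5/2)
r/z = 0.62/4.9 = 0.12653; [1+(r/z)²]^(−5/2) = 0.96107.
Δσ_z = 3×1580/(2π×4.9²) × 0.96107 = 31.42 × 0.96107 = 30.2 kPa

Δσ_z ≈ 30.2 kPa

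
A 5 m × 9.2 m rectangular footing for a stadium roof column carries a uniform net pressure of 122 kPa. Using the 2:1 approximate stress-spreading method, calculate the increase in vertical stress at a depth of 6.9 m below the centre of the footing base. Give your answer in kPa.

By the 2:1 method the load spreads at 1 horizontal : 2 vertical, so at depth z the loaded area has grown by z in each plan dimension:
Δσ = qBL/((B+z)(L+z)) = 122×5×9.2/((5+6.9)(9.2+6.9)) = 29.292 kPa

Δσ_z ≈ 29.3 kPa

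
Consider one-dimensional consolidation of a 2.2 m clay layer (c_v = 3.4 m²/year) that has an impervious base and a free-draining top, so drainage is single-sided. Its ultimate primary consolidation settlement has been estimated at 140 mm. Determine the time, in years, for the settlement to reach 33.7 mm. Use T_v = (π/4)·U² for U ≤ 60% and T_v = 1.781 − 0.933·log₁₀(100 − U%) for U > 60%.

Drainage path length: H_d = H = 2.2 m (single drainage).
U = S(t)/S_ult = 33.7/140 = 0.2407.
U ≤ 60%: T_v = (π/4)·U² = (π/4)×0.24071² = 0.045509.
t = T_v·H_d²/c_v = 0.045509×2.2²/3.4 = 0.06478 years.

t ≈ 0.0648 years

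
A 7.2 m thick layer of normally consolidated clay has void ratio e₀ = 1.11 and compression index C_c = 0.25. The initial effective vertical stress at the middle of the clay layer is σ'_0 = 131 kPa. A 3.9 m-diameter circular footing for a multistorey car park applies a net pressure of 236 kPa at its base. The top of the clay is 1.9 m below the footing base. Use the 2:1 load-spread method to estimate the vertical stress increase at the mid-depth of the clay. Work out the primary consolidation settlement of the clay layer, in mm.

Mid-depth of clay below the footing base: z = 1.9 + 7.2/2 = 5.5 m.
Stress increase at mid-clay by the 2:1 spreading method:
Δσ ≈ qD²/(D+z)² = 236×3.9²/(3.9+5.5)² = 40.624 kPa
Final effective stress: σ'_f = σ'_0 + Δσ = 131 + 40.624 = 171.62 kPa.
Normally consolidated clay, so the full stress increment lies on the virgin compression line:
S_c = C_c·H/(1+e₀)·log₁₀(σ'_f/σ'_0) = 0.25×7.2/(1+1.11)×log₁₀(171.62/131)
    = 0.85308 × 0.1173 = 0.1001 m

S_c ≈ 100 mm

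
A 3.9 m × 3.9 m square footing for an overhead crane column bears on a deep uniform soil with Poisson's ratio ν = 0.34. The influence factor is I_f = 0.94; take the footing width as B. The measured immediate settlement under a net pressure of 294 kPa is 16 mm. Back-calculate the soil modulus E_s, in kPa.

E_s ≈ 59600 kPa

S_e = q·B·(1−ν²)/E_s · I_f  ⇒  E_s = q·B·(1−ν²)·I_f / S_e.
E_s = 294 × 3.9 × 0.8844 × 0.94 / 0.016 = 59580 kPa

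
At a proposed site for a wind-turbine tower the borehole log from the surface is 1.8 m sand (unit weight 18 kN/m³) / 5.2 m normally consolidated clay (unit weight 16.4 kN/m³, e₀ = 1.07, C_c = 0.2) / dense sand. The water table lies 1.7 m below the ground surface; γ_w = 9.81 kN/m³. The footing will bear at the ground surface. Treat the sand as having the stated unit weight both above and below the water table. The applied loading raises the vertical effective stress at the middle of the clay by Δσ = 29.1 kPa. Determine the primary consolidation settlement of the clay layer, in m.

S_c ≈ 0.102 m

Mid-depth of clay below the ground surface: z = 1.8 + 5.2/2 = 4.4 m.
Total vertical stress at mid-clay: σ_v = 18×1.8 + 16.4×2.6 = 75.04 kPa.
Pore pressure: u = 9.81×(4.4 − 1.7) = 26.487 kPa.
Initial effective stress: σ'_0 = σ_v − u = 75.04 − 26.487 = 48.553 kPa.
Final effective stress: σ'_f = σ'_0 + Δσ = 48.553 + 29.1 = 77.653 kPa.
Normally consolidated clay, so the full stress increment lies on the virgin compression line:
S_c = C_c·H/(1+e₀)·log₁₀(σ'_f/σ'_0) = 0.2×5.2/(1+1.07)×log₁₀(77.653/48.553)
    = 0.50242 × 0.20394 = 0.1025 m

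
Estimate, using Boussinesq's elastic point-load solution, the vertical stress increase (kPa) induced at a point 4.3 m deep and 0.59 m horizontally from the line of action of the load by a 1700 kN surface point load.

Boussinesq vertical stress below a point load on an elastic half-space:
Δσ_z = 3P/(2πz²) · [1 + (r/z)²]^(−5/2)
r/z = 0.59/4.3 = 0.13721; [1+(r/z)²]^(−5/2) = 0.95444.
Δσ_z = 3×1700/(2π×4.3²) × 0.95444 = 43.899 × 0.95444 = 41.9 kPa

Δσ_z ≈ 41.9 kPa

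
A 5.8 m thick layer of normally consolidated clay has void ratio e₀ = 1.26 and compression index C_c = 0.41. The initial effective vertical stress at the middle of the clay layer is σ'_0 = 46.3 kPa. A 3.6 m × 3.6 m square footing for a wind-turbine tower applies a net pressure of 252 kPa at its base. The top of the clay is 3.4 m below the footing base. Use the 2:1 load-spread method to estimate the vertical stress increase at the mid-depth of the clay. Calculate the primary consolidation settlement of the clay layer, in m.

S_c ≈ 0.248 m

Mid-depth of clay below the footing base: z = 3.4 + 5.8/2 = 6.3 m.
Stress increase at mid-clay by the 2:1 spreading method:
Δσ = qBL/((B+z)(L+z)) = 252×3.6×3.6/((3.6+6.3)(3.6+6.3)) = 33.322 kPa
Final effective stress: σ'_f = σ'_0 + Δσ = 46.3 + 33.322 = 79.622 kPa.
Normally consolidated clay, so the full stress increment lies on the virgin compression line:
S_c = C_c·H/(1+e₀)·log₁₀(σ'_f/σ'_0) = 0.41×5.8/(1+1.26)×log₁₀(79.622/46.3)
    = 1.0522 × 0.23545 = 0.2477 m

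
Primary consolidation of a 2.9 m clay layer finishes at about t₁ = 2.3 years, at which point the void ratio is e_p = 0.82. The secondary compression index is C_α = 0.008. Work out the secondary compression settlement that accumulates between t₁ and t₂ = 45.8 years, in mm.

Secondary compression: S_s = C_α·H/(1+e_p)·log₁₀(t₂/t₁)
S_s = 0.008×2.9/(1+0.82)×log₁₀(45.8/2.3)
    = 0.01275 × 1.299 = 0.01656 m

S_s ≈ 16.6 mm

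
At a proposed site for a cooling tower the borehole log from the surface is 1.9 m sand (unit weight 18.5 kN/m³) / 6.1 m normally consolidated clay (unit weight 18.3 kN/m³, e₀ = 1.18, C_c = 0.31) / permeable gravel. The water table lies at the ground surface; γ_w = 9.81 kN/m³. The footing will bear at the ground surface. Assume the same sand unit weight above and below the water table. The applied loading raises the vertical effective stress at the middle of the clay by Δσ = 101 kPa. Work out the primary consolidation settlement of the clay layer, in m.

S_c ≈ 0.459 m

Mid-depth of clay below the ground surface: z = 1.9 + 6.1/2 = 4.95 m.
Total vertical stress at mid-clay: σ_v = 18.5×1.9 + 18.3×3.05 = 90.965 kPa.
Pore pressure: u = 9.81×(4.95 − 0) = 48.56 kPa.
Initial effective stress: σ'_0 = σ_v − u = 90.965 − 48.56 = 42.405 kPa.
Final effective stress: σ'_f = σ'_0 + Δσ = 42.405 + 101 = 143.41 kPa.
Normally consolidated clay, so the full stress increment lies on the virgin compression line:
S_c = C_c·H/(1+e₀)·log₁₀(σ'_f/σ'_0) = 0.31×6.1/(1+1.18)×log₁₀(143.41/42.405)
    = 0.86743 × 0.52916 = 0.459 m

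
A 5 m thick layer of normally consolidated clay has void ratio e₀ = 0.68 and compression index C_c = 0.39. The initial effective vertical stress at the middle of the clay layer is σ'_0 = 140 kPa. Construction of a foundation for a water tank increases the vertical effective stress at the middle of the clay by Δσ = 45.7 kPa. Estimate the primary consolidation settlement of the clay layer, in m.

Final effective stress: σ'_f = σ'_0 + Δσ = 140 + 45.7 = 185.7 kPa.
Normally consolidated clay, so the full stress increment lies on the virgin compression line:
S_c = C_c·H/(1+e₀)·log₁₀(σ'_f/σ'_0) = 0.39×5/(1+0.68)×log₁₀(185.7/140)
    = 1.1607 × 0.12268 = 0.1424 m

S_c ≈ 0.142 m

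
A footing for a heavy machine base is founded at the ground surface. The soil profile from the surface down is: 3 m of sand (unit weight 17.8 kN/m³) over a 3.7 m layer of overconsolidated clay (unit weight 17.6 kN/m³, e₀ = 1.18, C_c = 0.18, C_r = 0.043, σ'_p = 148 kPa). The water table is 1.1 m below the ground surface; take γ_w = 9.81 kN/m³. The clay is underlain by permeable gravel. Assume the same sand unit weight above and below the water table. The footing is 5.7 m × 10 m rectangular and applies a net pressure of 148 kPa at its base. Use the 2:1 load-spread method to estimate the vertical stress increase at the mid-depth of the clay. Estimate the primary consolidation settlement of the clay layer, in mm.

Mid-depth of clay below the ground surface: z = 3 + 3.7/2 = 4.85 m.
Total vertical stress at mid-clay: σ_v = 17.8×3 + 17.6×1.85 = 85.96 kPa.
Pore pressure: u = 9.81×(4.85 − 1.1) = 36.788 kPa.
Initial effective stress: σ'_0 = σ_v − u = 85.96 − 36.788 = 49.172 kPa.
Stress increase at mid-clay by the 2:1 spreading method:
Δσ = qBL/((B+z)(L+z)) = 148×5.7×10/((5.7+4.85)(10+4.85)) = 53.847 kPa
Final effective stress: σ'_f = 49.172 + 53.847 = 103.02 kPa.
σ'_f = 103.02 ≤ σ'_p = 148 kPa, so the clay remains overconsolidated and only the recompression index applies:
S_c = C_r·H/(1+e₀)·log₁₀(σ'_f/σ'_0) = 0.043×3.7/2.18×log₁₀(103.02/49.172)
    = 0.07298 × 0.3212 = 0.02344 m

S_c ≈ 23.4 mm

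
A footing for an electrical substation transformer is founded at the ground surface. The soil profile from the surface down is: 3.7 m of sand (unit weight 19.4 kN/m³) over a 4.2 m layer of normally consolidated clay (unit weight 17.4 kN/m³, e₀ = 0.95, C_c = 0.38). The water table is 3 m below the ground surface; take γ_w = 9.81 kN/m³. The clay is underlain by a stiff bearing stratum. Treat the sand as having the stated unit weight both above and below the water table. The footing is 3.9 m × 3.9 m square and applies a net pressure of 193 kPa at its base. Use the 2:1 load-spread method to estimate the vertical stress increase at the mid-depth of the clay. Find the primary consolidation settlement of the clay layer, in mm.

Mid-depth of clay below the ground surface: z = 3.7 + 4.2/2 = 5.8 m.
Total vertical stress at mid-clay: σ_v = 19.4×3.7 + 17.4×2.1 = 108.32 kPa.
Pore pressure: u = 9.81×(5.8 − 3) = 27.468 kPa.
Initial effective stress: σ'_0 = σ_v − u = 108.32 − 27.468 = 80.852 kPa.
Stress increase at mid-clay by the 2:1 spreading method:
Δσ = qBL/((B+z)(L+z)) = 193×3.9×3.9/((3.9+5.8)(3.9+5.8)) = 31.199 kPa
Final effective stress: σ'_f = σ'_0 + Δσ = 80.852 + 31.199 = 112.05 kPa.
Normally consolidated clay, so the full stress increment lies on the virgin compression line:
S_c = C_c·H/(1+e₀)·log₁₀(σ'_f/σ'_0) = 0.38×4.2/(1+0.95)×log₁₀(112.05/80.852)
    = 0.81846 × 0.14172 = 0.116 m

S_c ≈ 116 mm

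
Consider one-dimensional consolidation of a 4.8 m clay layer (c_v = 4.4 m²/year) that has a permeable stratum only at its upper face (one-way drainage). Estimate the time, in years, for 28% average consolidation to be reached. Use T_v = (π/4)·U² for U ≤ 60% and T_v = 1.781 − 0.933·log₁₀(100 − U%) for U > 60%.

Drainage path length: H_d = H = 4.8 m (single drainage).
U ≤ 60%: T_v = (π/4)·U² = (π/4)×0.28² = 0.061575.
t = T_v·H_d²/c_v = 0.061575×4.8²/4.4 = 0.3224 years.

t ≈ 0.322 years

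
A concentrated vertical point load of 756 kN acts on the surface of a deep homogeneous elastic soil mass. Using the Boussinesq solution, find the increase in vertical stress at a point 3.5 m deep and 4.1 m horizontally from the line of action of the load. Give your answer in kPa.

Δσ_z ≈ 3.4 kPa

Boussinesq vertical stress below a point load on an elastic half-space:
Δσ_z = 3P/(2πz²) · [1 + (r/z)²]^(−5/2)
r/z = 4.1/3.5 = 1.1714; [1+(r/z)²]^(−5/2) = 0.11537.
Δσ_z = 3×756/(2π×3.5²) × 0.11537 = 29.466 × 0.11537 = 3.399 kPa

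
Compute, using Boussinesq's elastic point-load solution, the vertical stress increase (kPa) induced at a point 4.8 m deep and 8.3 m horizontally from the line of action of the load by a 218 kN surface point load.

Boussinesq vertical stress below a point load on an elastic half-space:
Δσ_z = 3P/(2πz²) · [1 + (r/z)²]^(−5/2)
r/z = 8.3/4.8 = 1.7292; [1+(r/z)²]^(−5/2) = 0.031446.
Δσ_z = 3×218/(2π×4.8²) × 0.031446 = 4.5177 × 0.031446 = 0.1421 kPa

Δσ_z ≈ 0.142 kPa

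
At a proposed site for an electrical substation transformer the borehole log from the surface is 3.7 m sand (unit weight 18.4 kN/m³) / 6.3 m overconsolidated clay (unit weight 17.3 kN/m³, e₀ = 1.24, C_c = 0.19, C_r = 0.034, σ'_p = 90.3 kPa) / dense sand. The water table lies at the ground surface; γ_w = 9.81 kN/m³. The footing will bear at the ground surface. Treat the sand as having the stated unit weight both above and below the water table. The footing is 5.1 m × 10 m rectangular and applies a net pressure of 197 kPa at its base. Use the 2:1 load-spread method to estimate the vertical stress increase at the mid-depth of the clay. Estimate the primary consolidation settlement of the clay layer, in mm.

S_c ≈ 55.9 mm

Mid-depth of clay below the ground surface: z = 3.7 + 6.3/2 = 6.85 m.
Total vertical stress at mid-clay: σ_v = 18.4×3.7 + 17.3×3.15 = 122.57 kPa.
Pore pressure: u = 9.81×(6.85 − 0) = 67.198 kPa.
Initial effective stress: σ'_0 = σ_v − u = 122.57 − 67.198 = 55.372 kPa.
Stress increase at mid-clay by the 2:1 spreading method:
Δσ = qBL/((B+z)(L+z)) = 197×5.1×10/((5.1+6.85)(10+6.85)) = 49.896 kPa
Final effective stress: σ'_f = 55.372 + 49.896 = 105.27 kPa.
σ'_f = 105.27 > σ'_p = 90.3 kPa, so the stress path crosses the preconsolidation pressure — recompression up to σ'_p, then virgin compression beyond:
S_c = H/(1+e₀)·[C_r·log₁₀(σ'_p/σ'_0) + C_c·log₁₀(σ'_f/σ'_p)]
    = 6.3/2.24 × [0.034×log₁₀(90.3/55.372) + 0.19×log₁₀(105.27/90.3)]
    = 2.8125 × [0.0072215 + 0.012657] = 0.05591 m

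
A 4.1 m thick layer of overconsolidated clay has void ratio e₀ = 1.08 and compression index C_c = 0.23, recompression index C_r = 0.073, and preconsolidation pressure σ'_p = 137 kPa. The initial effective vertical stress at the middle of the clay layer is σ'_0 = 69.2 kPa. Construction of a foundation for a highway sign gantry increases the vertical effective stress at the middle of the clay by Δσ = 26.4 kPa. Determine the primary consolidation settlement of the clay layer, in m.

Final effective stress: σ'_f = 69.2 + 26.4 = 95.6 kPa.
σ'_f = 95.6 ≤ σ'_p = 137 kPa, so the clay remains overconsolidated and only the recompression index applies:
S_c = C_r·H/(1+e₀)·log₁₀(σ'_f/σ'_0) = 0.073×4.1/2.08×log₁₀(95.6/69.2)
    = 0.1439 × 0.14035 = 0.0202 m

S_c ≈ 0.0202 m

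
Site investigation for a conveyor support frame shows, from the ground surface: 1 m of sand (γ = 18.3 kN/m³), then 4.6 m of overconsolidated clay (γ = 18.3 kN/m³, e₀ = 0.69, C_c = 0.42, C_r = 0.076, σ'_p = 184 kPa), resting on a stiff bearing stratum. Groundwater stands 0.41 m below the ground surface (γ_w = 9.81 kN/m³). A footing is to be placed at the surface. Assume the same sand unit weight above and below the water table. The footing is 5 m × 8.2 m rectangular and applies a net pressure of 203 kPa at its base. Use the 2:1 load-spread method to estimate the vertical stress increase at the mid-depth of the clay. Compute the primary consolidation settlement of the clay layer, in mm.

Mid-depth of clay below the ground surface: z = 1 + 4.6/2 = 3.3 m.
Total vertical stress at mid-clay: σ_v = 18.3×1 + 18.3×2.3 = 60.39 kPa.
Pore pressure: u = 9.81×(3.3 − 0.41) = 28.351 kPa.
Initial effective stress: σ'_0 = σ_v − u = 60.39 − 28.351 = 32.039 kPa.
Stress increase at mid-clay by the 2:1 spreading method:
Δσ = qBL/((B+z)(L+z)) = 203×5×8.2/((5+3.3)(8.2+3.3)) = 87.197 kPa
Final effective stress: σ'_f = 32.039 + 87.197 = 119.24 kPa.
σ'_f = 119.24 ≤ σ'_p = 184 kPa, so the clay remains overconsolidated and only the recompression index applies:
S_c = C_r·H/(1+e₀)·log₁₀(σ'_f/σ'_0) = 0.076×4.6/1.69×log₁₀(119.24/32.039)
    = 0.20686 × 0.57074 = 0.1181 m

S_c ≈ 118 mm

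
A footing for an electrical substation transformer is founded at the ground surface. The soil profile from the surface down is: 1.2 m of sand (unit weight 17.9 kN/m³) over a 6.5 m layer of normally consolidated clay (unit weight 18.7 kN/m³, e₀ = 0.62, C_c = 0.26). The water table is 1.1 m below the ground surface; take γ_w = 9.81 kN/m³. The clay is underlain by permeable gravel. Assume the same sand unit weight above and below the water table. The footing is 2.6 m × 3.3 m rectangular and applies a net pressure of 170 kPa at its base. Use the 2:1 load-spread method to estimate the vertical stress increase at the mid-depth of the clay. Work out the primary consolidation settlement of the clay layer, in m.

Mid-depth of clay below the ground surface: z = 1.2 + 6.5/2 = 4.45 m.
Total vertical stress at mid-clay: σ_v = 17.9×1.2 + 18.7×3.25 = 82.255 kPa.
Pore pressure: u = 9.81×(4.45 − 1.1) = 32.864 kPa.
Initial effective stress: σ'_0 = σ_v − u = 82.255 − 32.864 = 49.391 kPa.
Stress increase at mid-clay by the 2:1 spreading method:
Δσ = qBL/((B+z)(L+z)) = 170×2.6×3.3/((2.6+4.45)(3.3+4.45)) = 26.696 kPa
Final effective stress: σ'_f = σ'_0 + Δσ = 49.391 + 26.696 = 76.087 kPa.
Normally consolidated clay, so the full stress increment lies on the virgin compression line:
S_c = C_c·H/(1+e₀)·log₁₀(σ'_f/σ'_0) = 0.26×6.5/(1+0.62)×log₁₀(76.087/49.391)
    = 1.0432 × 0.18766 = 0.1958 m

S_c ≈ 0.196 m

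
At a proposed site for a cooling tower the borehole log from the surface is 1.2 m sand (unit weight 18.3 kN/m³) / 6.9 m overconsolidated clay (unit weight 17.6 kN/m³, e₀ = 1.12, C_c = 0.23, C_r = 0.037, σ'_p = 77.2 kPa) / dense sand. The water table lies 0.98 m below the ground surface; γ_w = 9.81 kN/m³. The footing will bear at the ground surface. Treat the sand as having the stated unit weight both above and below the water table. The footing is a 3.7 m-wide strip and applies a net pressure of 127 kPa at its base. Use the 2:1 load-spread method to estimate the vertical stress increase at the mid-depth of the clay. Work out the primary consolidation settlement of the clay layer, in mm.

Mid-depth of clay below the ground surface: z = 1.2 + 6.9/2 = 4.65 m.
Total vertical stress at mid-clay: σ_v = 18.3×1.2 + 17.6×3.45 = 82.68 kPa.
Pore pressure: u = 9.81×(4.65 − 0.98) = 36.003 kPa.
Initial effective stress: σ'_0 = σ_v − u = 82.68 − 36.003 = 46.677 kPa.
Stress increase at mid-clay by the 2:1 spreading method:
Δσ = qB/(B+z) = 127×3.7/(3.7+4.65) = 56.275 kPa
Final effective stress: σ'_f = 46.677 + 56.275 = 102.95 kPa.
σ'_f = 102.95 > σ'_p = 77.2 kPa, so the stress path crosses the preconsolidation pressure — recompression up to σ'_p, then virgin compression beyond:
S_c = H/(1+e₀)·[C_r·log₁₀(σ'_p/σ'_0) + C_c·log₁₀(σ'_f/σ'_p)]
    = 6.9/2.12 × [0.037×log₁₀(77.2/46.677) + 0.23×log₁₀(102.95/77.2)]
    = 3.2547 × [0.008085 + 0.028752] = 0.1199 m

S_c ≈ 120 mm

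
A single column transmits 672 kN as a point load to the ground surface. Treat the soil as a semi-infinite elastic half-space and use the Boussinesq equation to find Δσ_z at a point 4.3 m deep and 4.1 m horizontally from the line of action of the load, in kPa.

Δσ_z ≈ 3.45 kPa

Boussinesq vertical stress below a point load on an elastic half-space:
Δσ_z = 3P/(2πz²) · [1 + (r/z)²]^(−5/2)
r/z = 4.1/4.3 = 0.95349; [1+(r/z)²]^(−5/2) = 0.19857.
Δσ_z = 3×672/(2π×4.3²) × 0.19857 = 17.353 × 0.19857 = 3.446 kPa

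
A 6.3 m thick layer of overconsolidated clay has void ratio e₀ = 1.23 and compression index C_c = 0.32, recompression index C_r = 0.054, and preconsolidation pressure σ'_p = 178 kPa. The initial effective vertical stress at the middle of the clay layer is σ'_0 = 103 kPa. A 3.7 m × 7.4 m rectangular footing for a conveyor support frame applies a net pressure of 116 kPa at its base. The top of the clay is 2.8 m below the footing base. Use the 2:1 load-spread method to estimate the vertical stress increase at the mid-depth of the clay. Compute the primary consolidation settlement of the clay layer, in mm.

Mid-depth of clay below the footing base: z = 2.8 + 6.3/2 = 5.95 m.
Stress increase at mid-clay by the 2:1 spreading method:
Δσ = qBL/((B+z)(L+z)) = 116×3.7×7.4/((3.7+5.95)(7.4+5.95)) = 24.654 kPa
Final effective stress: σ'_f = 103 + 24.654 = 127.65 kPa.
σ'_f = 127.65 ≤ σ'_p = 178 kPa, so the clay remains overconsolidated and only the recompression index applies:
S_c = C_r·H/(1+e₀)·log₁₀(σ'_f/σ'_0) = 0.054×6.3/2.23×log₁₀(127.65/103)
    = 0.15256 × 0.093184 = 0.01422 m

S_c ≈ 14.2 mm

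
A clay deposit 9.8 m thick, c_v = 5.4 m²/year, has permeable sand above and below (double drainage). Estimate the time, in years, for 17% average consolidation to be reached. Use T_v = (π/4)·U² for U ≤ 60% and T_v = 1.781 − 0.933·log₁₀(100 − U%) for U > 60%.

t ≈ 0.101 years

Drainage path length: H_d = H/2 = 4.9 m (double drainage).
U ≤ 60%: T_v = (π/4)·U² = (π/4)×0.17² = 0.022698.
t = T_v·H_d²/c_v = 0.022698×4.9²/5.4 = 0.1009 years.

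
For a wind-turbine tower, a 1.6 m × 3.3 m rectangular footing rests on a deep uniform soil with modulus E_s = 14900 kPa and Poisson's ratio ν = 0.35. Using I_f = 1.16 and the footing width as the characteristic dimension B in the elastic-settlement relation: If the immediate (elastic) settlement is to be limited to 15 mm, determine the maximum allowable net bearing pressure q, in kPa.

S_e = q·B·(1−ν²)/E_s · I_f  ⇒  q = S_e·E_s / (B·(1−ν²)·I_f).
q = 0.015 × 14900 / (1.6 × 0.8775 × 1.16) = 137.2 kPa

q ≈ 137 kPa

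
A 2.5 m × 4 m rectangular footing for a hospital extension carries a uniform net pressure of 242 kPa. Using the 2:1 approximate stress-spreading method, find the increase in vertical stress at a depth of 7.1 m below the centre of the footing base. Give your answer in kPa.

By the 2:1 method the load spreads at 1 horizontal : 2 vertical, so at depth z the loaded area has grown by z in each plan dimension:
Δσ = qBL/((B+z)(L+z)) = 242×2.5×4/((2.5+7.1)(4+7.1)) = 22.71 kPa

Δσ_z ≈ 22.7 kPa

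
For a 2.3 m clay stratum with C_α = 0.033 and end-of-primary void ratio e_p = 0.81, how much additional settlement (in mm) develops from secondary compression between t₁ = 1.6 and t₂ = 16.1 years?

S_s ≈ 42 mm

Secondary compression: S_s = C_α·H/(1+e_p)·log₁₀(t₂/t₁)
S_s = 0.033×2.3/(1+0.81)×log₁₀(16.1/1.6)
    = 0.04193 × 1.003 = 0.04205 m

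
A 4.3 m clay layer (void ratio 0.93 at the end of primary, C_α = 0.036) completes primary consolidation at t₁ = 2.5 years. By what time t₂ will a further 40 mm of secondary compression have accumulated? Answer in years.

S_s = C_α·H/(1+e_p)·log₁₀(t₂/t₁) ⇒ log₁₀(t₂/t₁) = S_s·(1+e_p)/(C_α·H).
log₁₀(t₂/t₁) = 0.04 × (1+0.93) / (0.036×4.3) = 0.4987
t₂ = t₁ × 10^0.4987 = 2.5 × 3.153 = 7.882 years

t₂ ≈ 7.88 years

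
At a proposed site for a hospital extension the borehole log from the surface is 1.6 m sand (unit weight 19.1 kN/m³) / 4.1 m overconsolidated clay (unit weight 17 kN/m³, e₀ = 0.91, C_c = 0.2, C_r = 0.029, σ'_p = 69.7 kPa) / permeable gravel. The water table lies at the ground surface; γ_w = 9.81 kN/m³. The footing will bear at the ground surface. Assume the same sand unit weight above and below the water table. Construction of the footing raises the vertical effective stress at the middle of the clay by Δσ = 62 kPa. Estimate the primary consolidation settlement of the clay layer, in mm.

Mid-depth of clay below the ground surface: z = 1.6 + 4.1/2 = 3.65 m.
Total vertical stress at mid-clay: σ_v = 19.1×1.6 + 17×2.05 = 65.41 kPa.
Pore pressure: u = 9.81×(3.65 − 0) = 35.806 kPa.
Initial effective stress: σ'_0 = σ_v − u = 65.41 − 35.806 = 29.604 kPa.
Final effective stress: σ'_f = 29.604 + 62 = 91.604 kPa.
σ'_f = 91.604 > σ'_p = 69.7 kPa, so the stress path crosses the preconsolidation pressure — recompression up to σ'_p, then virgin compression beyond:
S_c = H/(1+e₀)·[C_r·log₁₀(σ'_p/σ'_0) + C_c·log₁₀(σ'_f/σ'_p)]
    = 4.1/1.91 × [0.029×log₁₀(69.7/29.604) + 0.2×log₁₀(91.604/69.7)]
    = 2.1466 × [0.010785 + 0.023736] = 0.0741 m

S_c ≈ 74.1 mm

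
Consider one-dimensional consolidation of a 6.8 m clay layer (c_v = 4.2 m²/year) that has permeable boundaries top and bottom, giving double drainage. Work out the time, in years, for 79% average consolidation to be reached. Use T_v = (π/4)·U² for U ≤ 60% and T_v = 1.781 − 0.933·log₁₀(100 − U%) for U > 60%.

t ≈ 1.51 years

Drainage path length: H_d = H/2 = 3.4 m (double drainage).
U > 60%: T_v = 1.781 − 0.933·log₁₀(100 − 79) = 0.54737.
t = T_v·H_d²/c_v = 0.54737×3.4²/4.2 = 1.507 years.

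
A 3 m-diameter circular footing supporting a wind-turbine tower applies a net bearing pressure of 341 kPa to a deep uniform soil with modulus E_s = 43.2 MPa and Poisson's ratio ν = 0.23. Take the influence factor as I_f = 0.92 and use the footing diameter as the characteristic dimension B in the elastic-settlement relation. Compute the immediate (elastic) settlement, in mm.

Immediate (elastic) settlement: S_e = q·B·(1−ν²)/E_s · I_f.
E_s = 43.2 MPa = 43200 kPa.
S_e = 341 × 3 × (1 − 0.23²) / 43200 × 0.92
    = 341 × 3 × 0.9471 / 43200 × 0.92
    = 0.02063 m = 20.63 mm

S_e ≈ 20.6 mm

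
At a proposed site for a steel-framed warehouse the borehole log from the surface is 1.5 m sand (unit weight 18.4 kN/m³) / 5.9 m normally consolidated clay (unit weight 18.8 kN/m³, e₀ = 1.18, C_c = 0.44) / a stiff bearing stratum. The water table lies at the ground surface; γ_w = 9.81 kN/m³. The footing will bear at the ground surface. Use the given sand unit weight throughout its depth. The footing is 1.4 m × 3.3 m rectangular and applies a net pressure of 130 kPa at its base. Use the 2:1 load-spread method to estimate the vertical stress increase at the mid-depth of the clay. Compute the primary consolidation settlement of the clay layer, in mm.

S_c ≈ 150 mm

Mid-depth of clay below the ground surface: z = 1.5 + 5.9/2 = 4.45 m.
Total vertical stress at mid-clay: σ_v = 18.4×1.5 + 18.8×2.95 = 83.06 kPa.
Pore pressure: u = 9.81×(4.45 − 0) = 43.655 kPa.
Initial effective stress: σ'_0 = σ_v − u = 83.06 − 43.655 = 39.405 kPa.
Stress increase at mid-clay by the 2:1 spreading method:
Δσ = qBL/((B+z)(L+z)) = 130×1.4×3.3/((1.4+4.45)(3.3+4.45)) = 13.247 kPa
Final effective stress: σ'_f = σ'_0 + Δσ = 39.405 + 13.247 = 52.652 kPa.
Normally consolidated clay, so the full stress increment lies on the virgin compression line:
S_c = C_c·H/(1+e₀)·log₁₀(σ'_f/σ'_0) = 0.44×5.9/(1+1.18)×log₁₀(52.652/39.405)
    = 1.1908 × 0.12586 = 0.1499 m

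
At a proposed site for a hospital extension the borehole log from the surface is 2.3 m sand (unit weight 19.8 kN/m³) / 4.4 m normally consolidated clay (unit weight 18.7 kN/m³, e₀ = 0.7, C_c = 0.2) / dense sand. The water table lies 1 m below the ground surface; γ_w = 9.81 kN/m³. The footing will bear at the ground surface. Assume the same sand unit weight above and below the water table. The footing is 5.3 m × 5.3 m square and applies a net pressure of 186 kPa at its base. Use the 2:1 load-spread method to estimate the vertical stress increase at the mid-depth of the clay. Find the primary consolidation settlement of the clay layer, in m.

Mid-depth of clay below the ground surface: z = 2.3 + 4.4/2 = 4.5 m.
Total vertical stress at mid-clay: σ_v = 19.8×2.3 + 18.7×2.2 = 86.68 kPa.
Pore pressure: u = 9.81×(4.5 − 1) = 34.335 kPa.
Initial effective stress: σ'_0 = σ_v − u = 86.68 − 34.335 = 52.345 kPa.
Stress increase at mid-clay by the 2:1 spreading method:
Δσ = qBL/((B+z)(L+z)) = 186×5.3×5.3/((5.3+4.5)(5.3+4.5)) = 54.402 kPa
Final effective stress: σ'_f = σ'_0 + Δσ = 52.345 + 54.402 = 106.75 kPa.
Normally consolidated clay, so the full stress increment lies on the virgin compression line:
S_c = C_c·H/(1+e₀)·log₁₀(σ'_f/σ'_0) = 0.2×4.4/(1+0.7)×log₁₀(106.75/52.345)
    = 0.51765 × 0.30949 = 0.1602 m

S_c ≈ 0.16 m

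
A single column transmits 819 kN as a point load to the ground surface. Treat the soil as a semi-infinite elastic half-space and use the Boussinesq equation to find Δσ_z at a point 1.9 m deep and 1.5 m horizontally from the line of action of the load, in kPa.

Boussinesq vertical stress below a point load on an elastic half-space:
Δσ_z = 3P/(2πz²) · [1 + (r/z)²]^(−5/2)
r/z = 1.5/1.9 = 0.78947; [1+(r/z)²]^(−5/2) = 0.29787.
Δσ_z = 3×819/(2π×1.9²) × 0.29787 = 108.32 × 0.29787 = 32.27 kPa

Δσ_z ≈ 32.3 kPa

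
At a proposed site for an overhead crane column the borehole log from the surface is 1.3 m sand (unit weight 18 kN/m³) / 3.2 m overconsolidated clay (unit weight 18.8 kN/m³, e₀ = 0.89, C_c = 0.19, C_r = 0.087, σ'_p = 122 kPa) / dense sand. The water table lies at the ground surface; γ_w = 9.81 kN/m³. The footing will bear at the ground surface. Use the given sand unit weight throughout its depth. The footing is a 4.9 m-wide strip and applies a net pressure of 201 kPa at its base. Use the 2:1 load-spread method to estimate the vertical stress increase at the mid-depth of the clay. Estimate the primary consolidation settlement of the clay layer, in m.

S_c ≈ 0.131 m

Mid-depth of clay below the ground surface: z = 1.3 + 3.2/2 = 2.9 m.
Total vertical stress at mid-clay: σ_v = 18×1.3 + 18.8×1.6 = 53.48 kPa.
Pore pressure: u = 9.81×(2.9 − 0) = 28.449 kPa.
Initial effective stress: σ'_0 = σ_v − u = 53.48 − 28.449 = 25.031 kPa.
Stress increase at mid-clay by the 2:1 spreading method:
Δσ = qB/(B+z) = 201×4.9/(4.9+2.9) = 126.27 kPa
Final effective stress: σ'_f = 25.031 + 126.27 = 151.3 kPa.
σ'_f = 151.3 > σ'_p = 122 kPa, so the stress path crosses the preconsolidation pressure — recompression up to σ'_p, then virgin compression beyond:
S_c = H/(1+e₀)·[C_r·log₁₀(σ'_p/σ'_0) + C_c·log₁₀(σ'_f/σ'_p)]
    = 3.2/1.89 × [0.087×log₁₀(122/25.031) + 0.19×log₁₀(151.3/122)]
    = 1.6931 × [0.059846 + 0.017761] = 0.1314 m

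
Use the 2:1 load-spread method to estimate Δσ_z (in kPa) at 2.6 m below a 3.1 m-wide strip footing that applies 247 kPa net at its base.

Δσ_z ≈ 134 kPa

By the 2:1 method the load spreads at 1 horizontal : 2 vertical, so at depth z the loaded area has grown by z in each plan dimension:
Δσ = qB/(B+z) = 247×3.1/(3.1+2.6) = 134.33 kPa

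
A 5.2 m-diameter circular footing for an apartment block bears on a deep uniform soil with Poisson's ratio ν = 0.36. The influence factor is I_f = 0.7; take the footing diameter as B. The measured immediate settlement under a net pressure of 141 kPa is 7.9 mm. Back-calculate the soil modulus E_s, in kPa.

S_e = q·B·(1−ν²)/E_s · I_f  ⇒  E_s = q·B·(1−ν²)·I_f / S_e.
E_s = 141 × 5.2 × 0.8704 × 0.7 / 0.0079 = 56550 kPa

E_s ≈ 56500 kPa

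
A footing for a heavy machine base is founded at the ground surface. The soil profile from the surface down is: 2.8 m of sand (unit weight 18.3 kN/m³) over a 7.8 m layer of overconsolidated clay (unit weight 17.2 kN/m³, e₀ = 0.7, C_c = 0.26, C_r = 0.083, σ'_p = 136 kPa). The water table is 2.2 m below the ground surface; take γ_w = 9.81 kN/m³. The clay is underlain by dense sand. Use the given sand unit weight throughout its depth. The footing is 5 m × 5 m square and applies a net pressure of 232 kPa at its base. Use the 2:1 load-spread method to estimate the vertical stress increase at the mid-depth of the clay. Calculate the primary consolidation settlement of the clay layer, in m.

S_c ≈ 0.0747 m

Mid-depth of clay below the ground surface: z = 2.8 + 7.8/2 = 6.7 m.
Total vertical stress at mid-clay: σ_v = 18.3×2.8 + 17.2×3.9 = 118.32 kPa.
Pore pressure: u = 9.81×(6.7 − 2.2) = 44.145 kPa.
Initial effective stress: σ'_0 = σ_v − u = 118.32 − 44.145 = 74.175 kPa.
Stress increase at mid-clay by the 2:1 spreading method:
Δσ = qBL/((B+z)(L+z)) = 232×5×5/((5+6.7)(5+6.7)) = 42.37 kPa
Final effective stress: σ'_f = 74.175 + 42.37 = 116.54 kPa.
σ'_f = 116.54 ≤ σ'_p = 136 kPa, so the clay remains overconsolidated and only the recompression index applies:
S_c = C_r·H/(1+e₀)·log₁₀(σ'_f/σ'_0) = 0.083×7.8/1.7×log₁₀(116.54/74.175)
    = 0.38082 × 0.19622 = 0.07472 m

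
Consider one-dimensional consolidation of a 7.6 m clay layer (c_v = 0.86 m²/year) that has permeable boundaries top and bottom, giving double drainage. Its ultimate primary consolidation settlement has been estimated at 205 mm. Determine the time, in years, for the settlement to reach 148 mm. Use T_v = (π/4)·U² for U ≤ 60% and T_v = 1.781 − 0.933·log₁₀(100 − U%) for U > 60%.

t ≈ 7.28 years

Drainage path length: H_d = H/2 = 3.8 m (double drainage).
U = S(t)/S_ult = 148/205 = 0.722.
U > 60%: T_v = 1.781 − 0.933·log₁₀(100 − 72.195) = 0.43364.
t = T_v·H_d²/c_v = 0.43364×3.8²/0.86 = 7.281 years.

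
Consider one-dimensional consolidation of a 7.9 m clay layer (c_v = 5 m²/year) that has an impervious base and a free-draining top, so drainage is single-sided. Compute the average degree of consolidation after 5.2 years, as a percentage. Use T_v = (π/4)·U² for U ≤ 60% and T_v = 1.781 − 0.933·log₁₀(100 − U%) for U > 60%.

Drainage path length: H_d = H = 7.9 m (single drainage).
T_v = c_v·t/H_d² = 5×5.2/7.9² = 0.4166.
T_v = 0.4166 corresponds to the U > 60% branch:
U = 1 − 10^((1.781 − T_v)/0.933)/100 = 0.71

U ≈ 71 %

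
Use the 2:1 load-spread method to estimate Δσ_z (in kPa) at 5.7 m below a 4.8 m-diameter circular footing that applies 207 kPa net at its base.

By the 2:1 method the load spreads at 1 horizontal : 2 vertical, so at depth z the loaded area has grown by z in each plan dimension:
Δσ ≈ qD²/(D+z)² = 207×4.8²/(4.8+5.7)² = 43.259 kPa

Δσ_z ≈ 43.3 kPa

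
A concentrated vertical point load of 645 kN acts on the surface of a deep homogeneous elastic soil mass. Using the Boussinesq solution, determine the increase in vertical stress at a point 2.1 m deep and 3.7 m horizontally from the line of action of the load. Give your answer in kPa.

Δσ_z ≈ 2.05 kPa

Boussinesq vertical stress below a point load on an elastic half-space:
Δσ_z = 3P/(2πz²) · [1 + (r/z)²]^(−5/2)
r/z = 3.7/2.1 = 1.7619; [1+(r/z)²]^(−5/2) = 0.029302.
Δσ_z = 3×645/(2π×2.1²) × 0.029302 = 69.833 × 0.029302 = 2.046 kPa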